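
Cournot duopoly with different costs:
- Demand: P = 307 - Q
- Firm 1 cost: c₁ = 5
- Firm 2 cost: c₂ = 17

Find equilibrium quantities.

q₁* = 104.67, q₂* = 92.67

Work:
Reaction: q₁ = (307 - 5 - q₂)/2
Reaction: q₂ = (307 - 17 - q₁)/2
Solve simultaneously:
q₁* = (307 - 2×5 + 17)/3 = 104.67
q₂* = (307 - 2×17 + 5)/3 = 92.67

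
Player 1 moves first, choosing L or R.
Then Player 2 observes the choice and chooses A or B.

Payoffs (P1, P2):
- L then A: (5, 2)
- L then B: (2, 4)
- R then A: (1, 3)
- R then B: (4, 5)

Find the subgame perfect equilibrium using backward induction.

P1 plays R, P2 plays B after L and B after R; Payoff (4, 5)

Work:
Backward induction:
After L: P2 chooses B → P1 gets 2
After R: P2 chooses B → P1 gets 4
P1 chooses R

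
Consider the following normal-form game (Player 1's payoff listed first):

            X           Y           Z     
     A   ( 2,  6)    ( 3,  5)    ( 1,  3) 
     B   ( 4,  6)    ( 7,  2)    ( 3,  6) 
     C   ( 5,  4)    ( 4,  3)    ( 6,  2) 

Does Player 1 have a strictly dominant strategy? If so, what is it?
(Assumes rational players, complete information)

No strictly dominant strategy exists for Player 1

Work:
A strategy strictly dominates another if it gives a strictly higher payoff against every opponent action. Compare each pair of P1's strategies column-by-column:
  A vs B: [2 vs 4, 3 vs 7, 1 vs 3] → A does not strictly dominate B (column X: 2 ≤ 4)
  A vs C: [2 vs 5, 3 vs 4, 1 vs 6] → A does not strictly dominate C (column X: 2 ≤ 5)
  B vs A: [4 vs 2, 7 vs 3, 3 vs 1] → B strictly dominates A
  B vs C: [4 vs 5, 7 vs 4, 3 vs 6] → B does not strictly dominate C (column X: 4 ≤ 5)
  C vs A: [5 vs 2, 4 vs 3, 6 vs 1] → C strictly dominates A
  C vs B: [5 vs 4, 4 vs 7, 6 vs 3] → C does not strictly dominate B (column Y: 4 ≤ 7)
No single strategy strictly dominates all others → no strictly dominant strategy.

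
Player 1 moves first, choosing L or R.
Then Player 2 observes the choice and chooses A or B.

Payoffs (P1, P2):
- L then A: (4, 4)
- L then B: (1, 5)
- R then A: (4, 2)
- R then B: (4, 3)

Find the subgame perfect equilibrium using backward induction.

P1 plays R, P2 plays B after L and B after R; Payoff (4, 3)

Work:
Backward induction:
After L: P2 chooses B → P1 gets 1
After R: P2 chooses B → P1 gets 4
P1 chooses R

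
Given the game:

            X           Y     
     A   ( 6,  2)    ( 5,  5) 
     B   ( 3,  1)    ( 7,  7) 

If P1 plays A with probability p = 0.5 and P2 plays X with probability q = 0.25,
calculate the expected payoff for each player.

E[P1] = 5.625, E[P2] = 4.875

Work:
E[P1] = p·q·π₁(A,X) + p·(1-q)·π₁(A,Y) + (1-p)·q·π₁(B,X) + (1-p)·(1-q)·π₁(B,Y)
= 0.5·0.25·6 + 0.5·0.75·5 + 0.5·0.25·3 + 0.5·0.75·7
= 5.625

E[P2] = 4.875 (similar calculation)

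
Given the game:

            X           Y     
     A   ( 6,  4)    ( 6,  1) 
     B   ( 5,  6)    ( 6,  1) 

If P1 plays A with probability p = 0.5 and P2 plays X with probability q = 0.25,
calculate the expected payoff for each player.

E[P1] = 5.875, E[P2] = 2.0

Work:
E[P1] = p·q·π₁(A,X) + p·(1-q)·π₁(A,Y) + (1-p)·q·π₁(B,X) + (1-p)·(1-q)·π₁(B,Y)
= 0.5·0.25·6 + 0.5·0.75·6 + 0.5·0.25·5 + 0.5·0.75·6
= 5.875

E[P2] = 2.0 (similar calculation)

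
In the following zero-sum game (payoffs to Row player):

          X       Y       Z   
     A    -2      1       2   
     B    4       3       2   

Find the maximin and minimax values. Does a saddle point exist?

Maximin = 2, Minimax = 2, Saddle: True

Work:
Row minimums: [-2, 2] → maximin = 2
Column maximums: [4, 3, 2] → minimax = 2
Saddle point exists! Game value = 2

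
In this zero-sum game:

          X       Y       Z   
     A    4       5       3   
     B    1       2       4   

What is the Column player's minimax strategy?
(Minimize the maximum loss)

Column should play X or Z (all achieve the minimum), value = 4

Work:
Column player minimizes Row's maximum payoff:
Column X: max payoff to Row = 4
Column Y: max payoff to Row = 5
Column Z: max payoff to Row = 4
Minimum is 4, achieved by columns X, Z (tied).
Each of X or Z is a minimax strategy.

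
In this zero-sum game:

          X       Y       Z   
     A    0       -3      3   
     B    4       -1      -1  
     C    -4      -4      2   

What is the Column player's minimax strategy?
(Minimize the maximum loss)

Column should play Y, value = -1

Work:
Column player minimizes Row's maximum payoff:
Column X: max payoff to Row = 4
Column Y: max payoff to Row = -1
Column Z: max payoff to Row = 3
Minimum is -1, achieved by column Y.
Minimax strategy: Y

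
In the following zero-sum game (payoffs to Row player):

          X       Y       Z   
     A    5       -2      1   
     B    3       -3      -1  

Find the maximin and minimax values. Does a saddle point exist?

Maximin = -2, Minimax = -2, Saddle: True

Work:
Row minimums: [-2, -3] → maximin = -2
Column maximums: [5, -2, 1] → minimax = -2
Saddle point exists! Game value = -2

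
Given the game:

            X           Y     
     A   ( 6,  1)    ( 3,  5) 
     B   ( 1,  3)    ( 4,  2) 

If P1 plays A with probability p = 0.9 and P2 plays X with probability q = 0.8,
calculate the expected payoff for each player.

E[P1] = 5.02, E[P2] = 1.9

Work:
E[P1] = p·q·π₁(A,X) + p·(1-q)·π₁(A,Y) + (1-p)·q·π₁(B,X) + (1-p)·(1-q)·π₁(B,Y)
= 0.9·0.8·6 + 0.9·0.2·3 + 0.1·0.8·1 + 0.1·0.2·4
= 5.02

E[P2] = 1.9 (similar calculation)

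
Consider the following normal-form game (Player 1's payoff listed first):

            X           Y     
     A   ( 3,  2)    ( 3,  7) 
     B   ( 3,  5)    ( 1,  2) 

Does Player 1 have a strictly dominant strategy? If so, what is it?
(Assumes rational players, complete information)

No strictly dominant strategy exists for Player 1

Work:
A strategy strictly dominates another if it gives a strictly higher payoff against every opponent action. Compare each pair of P1's strategies column-by-column:
  A vs B: [3 vs 3, 3 vs 1] → A does not strictly dominate B (column X: 3 ≤ 3)
  B vs A: [3 vs 3, 1 vs 3] → B does not strictly dominate A (column X: 3 ≤ 3)
No single strategy strictly dominates all others → no strictly dominant strategy.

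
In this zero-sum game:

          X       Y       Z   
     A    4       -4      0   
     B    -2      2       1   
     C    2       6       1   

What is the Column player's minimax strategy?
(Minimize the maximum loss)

Column should play Z, value = 1

Work:
Column player minimizes Row's maximum payoff:
Column X: max payoff to Row = 4
Column Y: max payoff to Row = 6
Column Z: max payoff to Row = 1
Minimum is 1, achieved by column Z.
Minimax strategy: Z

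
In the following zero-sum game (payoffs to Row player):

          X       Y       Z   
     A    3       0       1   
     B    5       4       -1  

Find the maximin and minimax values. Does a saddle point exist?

Maximin = 0, Minimax = 1, Saddle: False

Work:
Row minimums: [0, -1] → maximin = 0
Column maximums: [5, 4, 1] → minimax = 1
No saddle point (maximin ≠ minimax). Mixed strategy needed.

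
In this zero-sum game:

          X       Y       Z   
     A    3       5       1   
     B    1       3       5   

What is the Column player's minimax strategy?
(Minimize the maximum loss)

Column should play X, value = 3

Work:
Column player minimizes Row's maximum payoff:
Column X: max payoff to Row = 3
Column Y: max payoff to Row = 5
Column Z: max payoff to Row = 5
Minimum is 3, achieved by column X.
Minimax strategy: X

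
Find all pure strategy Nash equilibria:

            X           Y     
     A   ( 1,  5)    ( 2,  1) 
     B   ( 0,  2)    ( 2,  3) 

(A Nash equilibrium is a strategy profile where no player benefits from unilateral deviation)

Nash equilibrium: (A, X), (B, Y)

Work:
Best responses:
  P1 vs X: payoffs [1, 0] → best response A (payoff 1)
  P1 vs Y: payoffs [2, 2] → best response A/B (payoff 2)
  P2 vs A: payoffs [5, 1] → best response X (payoff 5)
  P2 vs B: payoffs [2, 3] → best response Y (payoff 3)
Mutual best responses: (A,X), (B,Y) → Nash equilibria.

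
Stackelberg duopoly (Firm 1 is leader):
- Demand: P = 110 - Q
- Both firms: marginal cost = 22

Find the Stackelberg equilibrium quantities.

q₁* (leader) = 44.0, q₂* (follower) = 22.0

Work:
Follower's reaction: q₂ = (a - c - q₁)/2
Leader substitutes: π₁ = q₁·(a - q₁ - (a-c-q₁)/2 - c)
FOC: q₁* = (110 - 22)/2 = 44.00
Then: q₂* = (110 - 22 - 44.0)/2 = 22.00
Leader has first-mover advantage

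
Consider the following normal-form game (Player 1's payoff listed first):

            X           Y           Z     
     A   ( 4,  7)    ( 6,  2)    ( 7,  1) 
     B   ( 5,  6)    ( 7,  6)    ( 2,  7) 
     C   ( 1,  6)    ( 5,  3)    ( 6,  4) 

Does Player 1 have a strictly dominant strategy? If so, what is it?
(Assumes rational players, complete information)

No strictly dominant strategy exists for Player 1

Work:
A strategy strictly dominates another if it gives a strictly higher payoff against every opponent action. Compare each pair of P1's strategies column-by-column:
  A vs B: [4 vs 5, 6 vs 7, 7 vs 2] → A does not strictly dominate B (column X: 4 ≤ 5)
  A vs C: [4 vs 1, 6 vs 5, 7 vs 6] → A strictly dominates C
  B vs A: [5 vs 4, 7 vs 6, 2 vs 7] → B does not strictly dominate A (column Z: 2 ≤ 7)
  B vs C: [5 vs 1, 7 vs 5, 2 vs 6] → B does not strictly dominate C (column Z: 2 ≤ 6)
  C vs A: [1 vs 4, 5 vs 6, 6 vs 7] → C does not strictly dominate A (column X: 1 ≤ 4)
  C vs B: [1 vs 5, 5 vs 7, 6 vs 2] → C does not strictly dominate B (column X: 1 ≤ 5)
No single strategy strictly dominates all others → no strictly dominant strategy.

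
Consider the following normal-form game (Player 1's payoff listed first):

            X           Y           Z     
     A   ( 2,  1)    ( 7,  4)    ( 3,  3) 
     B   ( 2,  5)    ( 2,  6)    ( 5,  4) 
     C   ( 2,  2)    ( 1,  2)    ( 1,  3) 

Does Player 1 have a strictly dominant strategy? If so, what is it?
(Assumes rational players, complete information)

No strictly dominant strategy exists for Player 1

Work:
A strategy strictly dominates another if it gives a strictly higher payoff against every opponent action. Compare each pair of P1's strategies column-by-column:
  A vs B: [2 vs 2, 7 vs 2, 3 vs 5] → A does not strictly dominate B (column X: 2 ≤ 2)
  A vs C: [2 vs 2, 7 vs 1, 3 vs 1] → A does not strictly dominate C (column X: 2 ≤ 2)
  B vs A: [2 vs 2, 2 vs 7, 5 vs 3] → B does not strictly dominate A (column X: 2 ≤ 2)
  B vs C: [2 vs 2, 2 vs 1, 5 vs 1] → B does not strictly dominate C (column X: 2 ≤ 2)
  C vs A: [2 vs 2, 1 vs 7, 1 vs 3] → C does not strictly dominate A (column X: 2 ≤ 2)
  C vs B: [2 vs 2, 1 vs 2, 1 vs 5] → C does not strictly dominate B (column X: 2 ≤ 2)
No single strategy strictly dominates all others → no strictly dominant strategy.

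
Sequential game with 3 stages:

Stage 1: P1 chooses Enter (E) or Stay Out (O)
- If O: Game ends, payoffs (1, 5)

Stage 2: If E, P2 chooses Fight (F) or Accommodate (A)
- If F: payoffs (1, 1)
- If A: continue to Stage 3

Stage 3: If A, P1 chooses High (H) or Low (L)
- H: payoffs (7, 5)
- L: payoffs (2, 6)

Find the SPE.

SPE: (E, A, H); Outcome (7, 5)

Work:
Stage 3: P1 chooses H (7 vs 2)
Stage 2: P2: F->1, A->5 (anticipating H). Choose A
Stage 1: P1: O->1, E->7 (anticipating A, H). Choose E
SPE path: E -> A -> H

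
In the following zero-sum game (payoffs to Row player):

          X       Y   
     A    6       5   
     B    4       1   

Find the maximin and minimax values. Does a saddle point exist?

Maximin = 5, Minimax = 5, Saddle: True

Work:
Row minimums: [5, 1] → maximin = 5
Column maximums: [6, 5] → minimax = 5
Saddle point exists! Game value = 5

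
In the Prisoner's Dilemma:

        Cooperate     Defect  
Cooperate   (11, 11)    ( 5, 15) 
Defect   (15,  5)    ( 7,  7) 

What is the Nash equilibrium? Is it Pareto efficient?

(Defect, Defect) is NE; not Pareto efficient

Work:
Defect dominates Cooperate for both players:
If P2 cooperates: Defect (15) > Cooperate (11)
If P2 defects: Defect (7) > Cooperate (5)
NE: (Defect, Defect) with payoff (7, 7)
But (Cooperate, Cooperate) = (11, 11) Pareto dominates (7, 7)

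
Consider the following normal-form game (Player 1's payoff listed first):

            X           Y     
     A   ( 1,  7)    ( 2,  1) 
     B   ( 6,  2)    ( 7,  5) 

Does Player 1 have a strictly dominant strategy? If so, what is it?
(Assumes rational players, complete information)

Yes, Player 1's strictly dominant strategy is B

Work:
A strategy strictly dominates another if it gives a strictly higher payoff against every opponent action. Compare each pair of P1's strategies column-by-column:
  A vs B: [1 vs 6, 2 vs 7] → A does not strictly dominate B (column X: 1 ≤ 6)
  B vs A: [6 vs 1, 7 vs 2] → B strictly dominates A
B strictly dominates every other strategy → strictly dominant.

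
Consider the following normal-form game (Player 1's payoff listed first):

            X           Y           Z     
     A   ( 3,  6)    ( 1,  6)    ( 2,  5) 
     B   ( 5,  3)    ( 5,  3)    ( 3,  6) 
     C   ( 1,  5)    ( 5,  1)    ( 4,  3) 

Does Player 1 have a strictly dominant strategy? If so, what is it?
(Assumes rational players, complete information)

No strictly dominant strategy exists for Player 1

Work:
A strategy strictly dominates another if it gives a strictly higher payoff against every opponent action. Compare each pair of P1's strategies column-by-column:
  A vs B: [3 vs 5, 1 vs 5, 2 vs 3] → A does not strictly dominate B (column X: 3 ≤ 5)
  A vs C: [3 vs 1, 1 vs 5, 2 vs 4] → A does not strictly dominate C (column Y: 1 ≤ 5)
  B vs A: [5 vs 3, 5 vs 1, 3 vs 2] → B strictly dominates A
  B vs C: [5 vs 1, 5 vs 5, 3 vs 4] → B does not strictly dominate C (column Y: 5 ≤ 5)
  C vs A: [1 vs 3, 5 vs 1, 4 vs 2] → C does not strictly dominate A (column X: 1 ≤ 3)
  C vs B: [1 vs 5, 5 vs 5, 4 vs 3] → C does not strictly dominate B (column X: 1 ≤ 5)
No single strategy strictly dominates all others → no strictly dominant strategy.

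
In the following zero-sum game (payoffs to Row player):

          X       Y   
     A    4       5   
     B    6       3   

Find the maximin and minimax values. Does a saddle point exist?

Maximin = 4, Minimax = 5, Saddle: False

Work:
Row minimums: [4, 3] → maximin = 4
Column maximums: [6, 5] → minimax = 5
No saddle point (maximin ≠ minimax). Mixed strategy needed.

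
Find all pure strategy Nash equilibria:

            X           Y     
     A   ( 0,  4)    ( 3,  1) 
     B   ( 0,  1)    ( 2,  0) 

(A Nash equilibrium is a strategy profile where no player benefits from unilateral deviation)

Nash equilibrium: (A, X), (B, X)

Work:
Best responses:
  P1 vs X: payoffs [0, 0] → best response A/B (payoff 0)
  P1 vs Y: payoffs [3, 2] → best response A (payoff 3)
  P2 vs A: payoffs [4, 1] → best response X (payoff 4)
  P2 vs B: payoffs [1, 0] → best response X (payoff 1)
Mutual best responses: (A,X), (B,X) → Nash equilibria.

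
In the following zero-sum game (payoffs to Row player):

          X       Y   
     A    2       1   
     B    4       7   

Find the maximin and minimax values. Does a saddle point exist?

Maximin = 4, Minimax = 4, Saddle: True

Work:
Row minimums: [1, 4] → maximin = 4
Column maximums: [4, 7] → minimax = 4
Saddle point exists! Game value = 4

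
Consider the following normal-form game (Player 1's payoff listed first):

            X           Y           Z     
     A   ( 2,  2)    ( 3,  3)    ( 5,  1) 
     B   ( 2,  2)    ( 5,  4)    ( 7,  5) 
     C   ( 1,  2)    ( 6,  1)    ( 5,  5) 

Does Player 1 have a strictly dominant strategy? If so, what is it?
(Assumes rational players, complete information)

No strictly dominant strategy exists for Player 1

Work:
A strategy strictly dominates another if it gives a strictly higher payoff against every opponent action. Compare each pair of P1's strategies column-by-column:
  A vs B: [2 vs 2, 3 vs 5, 5 vs 7] → A does not strictly dominate B (column X: 2 ≤ 2)
  A vs C: [2 vs 1, 3 vs 6, 5 vs 5] → A does not strictly dominate C (column Y: 3 ≤ 6)
  B vs A: [2 vs 2, 5 vs 3, 7 vs 5] → B does not strictly dominate A (column X: 2 ≤ 2)
  B vs C: [2 vs 1, 5 vs 6, 7 vs 5] → B does not strictly dominate C (column Y: 5 ≤ 6)
  C vs A: [1 vs 2, 6 vs 3, 5 vs 5] → C does not strictly dominate A (column X: 1 ≤ 2)
  C vs B: [1 vs 2, 6 vs 5, 5 vs 7] → C does not strictly dominate B (column X: 1 ≤ 2)
No single strategy strictly dominates all others → no strictly dominant strategy.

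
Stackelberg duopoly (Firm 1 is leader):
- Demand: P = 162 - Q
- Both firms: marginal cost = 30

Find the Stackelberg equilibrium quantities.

q₁* (leader) = 66.0, q₂* (follower) = 33.0

Work:
Follower's reaction: q₂ = (a - c - q₁)/2
Leader substitutes: π₁ = q₁·(a - q₁ - (a-c-q₁)/2 - c)
FOC: q₁* = (162 - 30)/2 = 66.00
Then: q₂* = (162 - 30 - 66.0)/2 = 33.00
Leader has first-mover advantage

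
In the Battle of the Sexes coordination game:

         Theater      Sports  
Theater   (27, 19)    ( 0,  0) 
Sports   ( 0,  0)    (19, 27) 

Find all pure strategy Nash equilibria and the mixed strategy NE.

Pure NE: (Theater, Theater) and (Sports, Sports); Mixed NE: p = 0.587, q = 0.413

Work:
Check pure NE:
(Theater, Theater): (27, 19) - no unilateral deviation beneficial
(Sports, Sports): (19, 27) - no unilateral deviation beneficial
Mixed NE: P1 plays Theater with p = 0.587, P2 plays Theater with q = 0.413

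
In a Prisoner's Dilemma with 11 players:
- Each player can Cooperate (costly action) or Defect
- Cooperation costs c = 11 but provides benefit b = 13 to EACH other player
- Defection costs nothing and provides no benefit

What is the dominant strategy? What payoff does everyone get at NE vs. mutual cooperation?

Dominant: Defect; NE payoff = 0; Coop payoff = 119

Work:
Defect dominates (saves cost c = 11, benefit to others is external)
NE: All defect → everyone gets 0
If all cooperate: each receives (10)×13 - 11 = 119
Social dilemma: 119 > 0 but NE gives 0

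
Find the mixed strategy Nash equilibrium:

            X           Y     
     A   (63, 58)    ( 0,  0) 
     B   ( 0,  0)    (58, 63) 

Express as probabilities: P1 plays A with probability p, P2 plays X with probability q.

p = 0.5207, q = 0.4793

Work:
Find probabilities that make opponent indifferent:
P2 chooses q to make P1 indifferent between A and B
P1 chooses p to make P2 indifferent between X and Y
Mixed NE: P1 plays (A: 0.5207, B: 0.4793), P2 plays (X: 0.4793, Y: 0.5207)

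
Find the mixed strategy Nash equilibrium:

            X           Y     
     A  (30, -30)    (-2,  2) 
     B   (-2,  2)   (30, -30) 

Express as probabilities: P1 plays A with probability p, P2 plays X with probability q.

p = 0.5, q = 0.5

Work:
Find probabilities that make opponent indifferent:
P2 chooses q to make P1 indifferent between A and B
P1 chooses p to make P2 indifferent between X and Y
Mixed NE: P1 plays (A: 0.5, B: 0.5), P2 plays (X: 0.5, Y: 0.5)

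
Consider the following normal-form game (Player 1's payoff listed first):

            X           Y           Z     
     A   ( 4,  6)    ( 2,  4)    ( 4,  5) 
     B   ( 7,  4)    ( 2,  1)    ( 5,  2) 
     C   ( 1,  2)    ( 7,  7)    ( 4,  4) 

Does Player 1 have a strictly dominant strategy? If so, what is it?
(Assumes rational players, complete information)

No strictly dominant strategy exists for Player 1

Work:
A strategy strictly dominates another if it gives a strictly higher payoff against every opponent action. Compare each pair of P1's strategies column-by-column:
  A vs B: [4 vs 7, 2 vs 2, 4 vs 5] → A does not strictly dominate B (column X: 4 ≤ 7)
  A vs C: [4 vs 1, 2 vs 7, 4 vs 4] → A does not strictly dominate C (column Y: 2 ≤ 7)
  B vs A: [7 vs 4, 2 vs 2, 5 vs 4] → B does not strictly dominate A (column Y: 2 ≤ 2)
  B vs C: [7 vs 1, 2 vs 7, 5 vs 4] → B does not strictly dominate C (column Y: 2 ≤ 7)
  C vs A: [1 vs 4, 7 vs 2, 4 vs 4] → C does not strictly dominate A (column X: 1 ≤ 4)
  C vs B: [1 vs 7, 7 vs 2, 4 vs 5] → C does not strictly dominate B (column X: 1 ≤ 7)
No single strategy strictly dominates all others → no strictly dominant strategy.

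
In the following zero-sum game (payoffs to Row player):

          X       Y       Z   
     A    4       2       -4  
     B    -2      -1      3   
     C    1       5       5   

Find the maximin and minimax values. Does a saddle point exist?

Maximin = 1, Minimax = 4, Saddle: False

Work:
Row minimums: [-4, -2, 1] → maximin = 1
Column maximums: [4, 5, 5] → minimax = 4
No saddle point (maximin ≠ minimax). Mixed strategy needed.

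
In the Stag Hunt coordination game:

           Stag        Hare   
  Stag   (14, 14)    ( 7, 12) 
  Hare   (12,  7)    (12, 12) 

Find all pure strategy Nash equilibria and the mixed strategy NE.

Pure NE: (Stag, Stag) and (Hare, Hare); Mixed NE: p = 0.7143, q = 0.7143

Work:
Check pure NE:
(Stag, Stag): (14, 14) - no unilateral deviation beneficial
(Hare, Hare): (12, 12) - no unilateral deviation beneficial
Mixed NE: P1 plays Stag with p = 0.7143, P2 plays Stag with q = 0.7143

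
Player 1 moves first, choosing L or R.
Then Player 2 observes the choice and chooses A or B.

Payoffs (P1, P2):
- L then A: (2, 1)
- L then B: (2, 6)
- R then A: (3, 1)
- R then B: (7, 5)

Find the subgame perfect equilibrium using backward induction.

P1 plays R, P2 plays B after L and B after R; Payoff (7, 5)

Work:
Backward induction:
After L: P2 chooses B → P1 gets 2
After R: P2 chooses B → P1 gets 7
P1 chooses R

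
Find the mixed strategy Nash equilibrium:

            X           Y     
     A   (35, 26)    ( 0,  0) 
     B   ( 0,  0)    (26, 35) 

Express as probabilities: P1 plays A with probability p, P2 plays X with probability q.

p = 0.5738, q = 0.4262

Work:
Find probabilities that make opponent indifferent:
P2 chooses q to make P1 indifferent between A and B
P1 chooses p to make P2 indifferent between X and Y
Mixed NE: P1 plays (A: 0.5738, B: 0.4262), P2 plays (X: 0.4262, Y: 0.5738)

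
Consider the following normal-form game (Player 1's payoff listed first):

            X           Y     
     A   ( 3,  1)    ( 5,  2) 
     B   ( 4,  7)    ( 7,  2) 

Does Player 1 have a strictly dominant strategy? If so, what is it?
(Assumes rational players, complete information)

Yes, Player 1's strictly dominant strategy is B

Work:
A strategy strictly dominates another if it gives a strictly higher payoff against every opponent action. Compare each pair of P1's strategies column-by-column:
  A vs B: [3 vs 4, 5 vs 7] → A does not strictly dominate B (column X: 3 ≤ 4)
  B vs A: [4 vs 3, 7 vs 5] → B strictly dominates A
B strictly dominates every other strategy → strictly dominant.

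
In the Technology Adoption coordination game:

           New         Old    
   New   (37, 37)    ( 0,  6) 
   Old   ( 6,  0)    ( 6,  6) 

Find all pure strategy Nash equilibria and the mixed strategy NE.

Pure NE: (New, New) and (Old, Old); Mixed NE: p = 0.1622, q = 0.1622

Work:
Check pure NE:
(New, New): (37, 37) - no unilateral deviation beneficial
(Old, Old): (6, 6) - no unilateral deviation beneficial
Mixed NE: P1 plays New with p = 0.1622, P2 plays New with q = 0.1622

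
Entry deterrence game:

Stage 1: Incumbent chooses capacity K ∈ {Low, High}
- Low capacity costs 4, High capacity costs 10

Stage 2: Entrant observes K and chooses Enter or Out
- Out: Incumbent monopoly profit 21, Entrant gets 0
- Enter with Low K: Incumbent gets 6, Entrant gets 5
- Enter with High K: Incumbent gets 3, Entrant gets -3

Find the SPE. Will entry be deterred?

SPE: (High, Enter|Low, Out|High); Entry deterred. Incumbent net profit = 11

Work:
After Low K: Entrant enters (5 > 0)
After High K: Entrant stays out (-3 < 0)
Incumbent: Low → 6−4=2, High → 21−10=11
Incumbent chooses High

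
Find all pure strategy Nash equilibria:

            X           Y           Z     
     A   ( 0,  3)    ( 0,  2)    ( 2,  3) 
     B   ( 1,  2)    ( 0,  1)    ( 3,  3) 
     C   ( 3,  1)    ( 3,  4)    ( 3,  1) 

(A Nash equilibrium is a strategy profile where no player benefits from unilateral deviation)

Nash equilibrium: (B, Z), (C, Y)

Work:
Best responses:
  P1 vs X: payoffs [0, 1, 3] → best response C (payoff 3)
  P1 vs Y: payoffs [0, 0, 3] → best response C (payoff 3)
  P1 vs Z: payoffs [2, 3, 3] → best response B/C (payoff 3)
  P2 vs A: payoffs [3, 2, 3] → best response X/Z (payoff 3)
  P2 vs B: payoffs [2, 1, 3] → best response Z (payoff 3)
  P2 vs C: payoffs [1, 4, 1] → best response Y (payoff 4)
Mutual best responses: (B,Z), (C,Y) → Nash equilibria.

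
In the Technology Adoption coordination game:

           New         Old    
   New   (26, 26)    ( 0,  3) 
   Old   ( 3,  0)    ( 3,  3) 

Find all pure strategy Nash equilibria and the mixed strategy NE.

Pure NE: (New, New) and (Old, Old); Mixed NE: p = 0.1154, q = 0.1154

Work:
Check pure NE:
(New, New): (26, 26) - no unilateral deviation beneficial
(Old, Old): (3, 3) - no unilateral deviation beneficial
Mixed NE: P1 plays New with p = 0.1154, P2 plays New with q = 0.1154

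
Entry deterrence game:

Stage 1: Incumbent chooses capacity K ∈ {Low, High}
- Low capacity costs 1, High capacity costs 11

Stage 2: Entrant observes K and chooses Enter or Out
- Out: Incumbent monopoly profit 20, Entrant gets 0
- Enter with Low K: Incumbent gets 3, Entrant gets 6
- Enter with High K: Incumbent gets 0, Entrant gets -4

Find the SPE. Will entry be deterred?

SPE: (High, Enter|Low, Out|High); Entry deterred. Incumbent net profit = 9

Work:
After Low K: Entrant enters (6 > 0)
After High K: Entrant stays out (-4 < 0)
Incumbent: Low → 3−1=2, High → 20−11=9
Incumbent chooses High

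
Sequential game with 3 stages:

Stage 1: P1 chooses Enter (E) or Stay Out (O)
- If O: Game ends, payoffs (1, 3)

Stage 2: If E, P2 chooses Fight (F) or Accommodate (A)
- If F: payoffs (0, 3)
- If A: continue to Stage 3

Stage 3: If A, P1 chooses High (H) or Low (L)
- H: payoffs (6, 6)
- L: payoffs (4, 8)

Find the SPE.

SPE: (E, A, H); Outcome (6, 6)

Work:
Stage 3: P1 chooses H (6 vs 4)
Stage 2: P2: F->3, A->6 (anticipating H). Choose A
Stage 1: P1: O->1, E->6 (anticipating A, H). Choose E
SPE path: E -> A -> H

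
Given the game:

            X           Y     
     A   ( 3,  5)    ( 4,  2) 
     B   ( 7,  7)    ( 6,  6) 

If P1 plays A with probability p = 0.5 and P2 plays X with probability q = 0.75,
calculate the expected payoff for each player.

E[P1] = 5.0, E[P2] = 5.5

Work:
E[P1] = p·q·π₁(A,X) + p·(1-q)·π₁(A,Y) + (1-p)·q·π₁(B,X) + (1-p)·(1-q)·π₁(B,Y)
= 0.5·0.75·3 + 0.5·0.25·4 + 0.5·0.75·7 + 0.5·0.25·6
= 5.0

E[P2] = 5.5 (similar calculation)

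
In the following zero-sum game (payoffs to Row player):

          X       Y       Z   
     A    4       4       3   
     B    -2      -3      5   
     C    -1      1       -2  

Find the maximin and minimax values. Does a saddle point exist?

Maximin = 3, Minimax = 4, Saddle: False

Work:
Row minimums: [3, -3, -2] → maximin = 3
Column maximums: [4, 4, 5] → minimax = 4
No saddle point (maximin ≠ minimax). Mixed strategy needed.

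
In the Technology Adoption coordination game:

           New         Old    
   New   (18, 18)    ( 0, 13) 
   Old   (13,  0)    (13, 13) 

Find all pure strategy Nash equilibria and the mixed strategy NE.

Pure NE: (New, New) and (Old, Old); Mixed NE: p = 0.7222, q = 0.7222

Work:
Check pure NE:
(New, New): (18, 18) - no unilateral deviation beneficial
(Old, Old): (13, 13) - no unilateral deviation beneficial
Mixed NE: P1 plays New with p = 0.7222, P2 plays New with q = 0.7222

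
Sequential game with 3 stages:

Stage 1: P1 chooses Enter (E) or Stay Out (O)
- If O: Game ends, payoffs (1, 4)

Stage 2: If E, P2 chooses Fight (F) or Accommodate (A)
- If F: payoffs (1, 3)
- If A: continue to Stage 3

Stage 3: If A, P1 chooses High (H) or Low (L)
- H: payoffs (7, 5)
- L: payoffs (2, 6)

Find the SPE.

SPE: (E, A, H); Outcome (7, 5)

Work:
Stage 3: P1 chooses H (7 vs 2)
Stage 2: P2: F->3, A->5 (anticipating H). Choose A
Stage 1: P1: O->1, E->7 (anticipating A, H). Choose E
SPE path: E -> A -> H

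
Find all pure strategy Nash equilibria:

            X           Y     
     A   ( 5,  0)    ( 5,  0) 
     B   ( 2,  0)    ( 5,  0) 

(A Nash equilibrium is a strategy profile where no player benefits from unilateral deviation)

Nash equilibrium: (A, X), (A, Y), (B, Y)

Work:
Best responses:
  P1 vs X: payoffs [5, 2] → best response A (payoff 5)
  P1 vs Y: payoffs [5, 5] → best response A/B (payoff 5)
  P2 vs A: payoffs [0, 0] → best response X/Y (payoff 0)
  P2 vs B: payoffs [0, 0] → best response X/Y (payoff 0)
Mutual best responses: (A,X), (A,Y), (B,Y) → Nash equilibria.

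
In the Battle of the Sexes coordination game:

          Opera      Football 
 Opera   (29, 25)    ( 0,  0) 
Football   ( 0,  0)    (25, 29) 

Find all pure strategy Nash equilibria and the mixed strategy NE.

Pure NE: (Opera, Opera) and (Football, Football); Mixed NE: p = 0.537, q = 0.463

Work:
Check pure NE:
(Opera, Opera): (29, 25) - no unilateral deviation beneficial
(Football, Football): (25, 29) - no unilateral deviation beneficial
Mixed NE: P1 plays Opera with p = 0.537, P2 plays Opera with q = 0.463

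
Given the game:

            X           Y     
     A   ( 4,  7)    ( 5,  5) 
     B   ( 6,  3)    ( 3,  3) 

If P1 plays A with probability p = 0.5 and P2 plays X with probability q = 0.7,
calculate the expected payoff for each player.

E[P1] = 4.7, E[P2] = 4.7

Work:
E[P1] = p·q·π₁(A,X) + p·(1-q)·π₁(A,Y) + (1-p)·q·π₁(B,X) + (1-p)·(1-q)·π₁(B,Y)
= 0.5·0.7·4 + 0.5·0.3·5 + 0.5·0.7·6 + 0.5·0.3·3
= 4.7

E[P2] = 4.7 (similar calculation)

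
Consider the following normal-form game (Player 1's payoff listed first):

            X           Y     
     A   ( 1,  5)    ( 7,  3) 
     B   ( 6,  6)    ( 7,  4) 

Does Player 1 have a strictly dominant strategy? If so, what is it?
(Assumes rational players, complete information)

No strictly dominant strategy exists for Player 1

Work:
A strategy strictly dominates another if it gives a strictly higher payoff against every opponent action. Compare each pair of P1's strategies column-by-column:
  A vs B: [1 vs 6, 7 vs 7] → A does not strictly dominate B (column X: 1 ≤ 6)
  B vs A: [6 vs 1, 7 vs 7] → B does not strictly dominate A (column Y: 7 ≤ 7)
No single strategy strictly dominates all others → no strictly dominant strategy.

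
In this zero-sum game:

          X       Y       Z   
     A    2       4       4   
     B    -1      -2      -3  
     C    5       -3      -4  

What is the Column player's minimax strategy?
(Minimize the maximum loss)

Column should play Y or Z (all achieve the minimum), value = 4

Work:
Column player minimizes Row's maximum payoff:
Column X: max payoff to Row = 5
Column Y: max payoff to Row = 4
Column Z: max payoff to Row = 4
Minimum is 4, achieved by columns Y, Z (tied).
Each of Y or Z is a minimax strategy.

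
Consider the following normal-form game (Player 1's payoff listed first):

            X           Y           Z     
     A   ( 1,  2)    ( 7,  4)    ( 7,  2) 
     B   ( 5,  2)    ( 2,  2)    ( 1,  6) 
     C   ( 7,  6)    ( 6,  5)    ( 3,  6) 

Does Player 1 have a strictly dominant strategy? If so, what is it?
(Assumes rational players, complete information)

No strictly dominant strategy exists for Player 1

Work:
A strategy strictly dominates another if it gives a strictly higher payoff against every opponent action. Compare each pair of P1's strategies column-by-column:
  A vs B: [1 vs 5, 7 vs 2, 7 vs 1] → A does not strictly dominate B (column X: 1 ≤ 5)
  A vs C: [1 vs 7, 7 vs 6, 7 vs 3] → A does not strictly dominate C (column X: 1 ≤ 7)
  B vs A: [5 vs 1, 2 vs 7, 1 vs 7] → B does not strictly dominate A (column Y: 2 ≤ 7)
  B vs C: [5 vs 7, 2 vs 6, 1 vs 3] → B does not strictly dominate C (column X: 5 ≤ 7)
  C vs A: [7 vs 1, 6 vs 7, 3 vs 7] → C does not strictly dominate A (column Y: 6 ≤ 7)
  C vs B: [7 vs 5, 6 vs 2, 3 vs 1] → C strictly dominates B
No single strategy strictly dominates all others → no strictly dominant strategy.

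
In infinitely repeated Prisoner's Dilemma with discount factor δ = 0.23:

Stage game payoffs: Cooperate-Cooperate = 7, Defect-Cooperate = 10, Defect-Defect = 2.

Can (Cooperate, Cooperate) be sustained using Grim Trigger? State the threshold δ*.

δ* = 0.375; since δ = 0.23 < 0.375, cooperation cannot be sustained

Work:
For Grim Trigger:
Cooperate forever: 7/(1-δ)
Defect then punished: 10 + 2·δ/(1-δ)
Need: 7/(1-δ) ≥ 10 + 2·δ/(1-δ)
Solving: δ ≥ (T-R)/(T-P) = (10-7)/(10-2) = 0.375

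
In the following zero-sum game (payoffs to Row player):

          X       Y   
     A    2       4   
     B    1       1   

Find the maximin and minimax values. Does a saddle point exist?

Maximin = 2, Minimax = 2, Saddle: True

Work:
Row minimums: [2, 1] → maximin = 2
Column maximums: [2, 4] → minimax = 2
Saddle point exists! Game value = 2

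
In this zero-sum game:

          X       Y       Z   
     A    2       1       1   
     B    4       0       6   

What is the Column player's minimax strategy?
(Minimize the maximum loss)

Column should play Y, value = 1

Work:
Column player minimizes Row's maximum payoff:
Column X: max payoff to Row = 4
Column Y: max payoff to Row = 1
Column Z: max payoff to Row = 6
Minimum is 1, achieved by column Y.
Minimax strategy: Y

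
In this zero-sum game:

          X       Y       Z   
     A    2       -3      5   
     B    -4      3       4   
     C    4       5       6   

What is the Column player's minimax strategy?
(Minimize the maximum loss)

Column should play X, value = 4

Work:
Column player minimizes Row's maximum payoff:
Column X: max payoff to Row = 4
Column Y: max payoff to Row = 5
Column Z: max payoff to Row = 6
Minimum is 4, achieved by column X.
Minimax strategy: X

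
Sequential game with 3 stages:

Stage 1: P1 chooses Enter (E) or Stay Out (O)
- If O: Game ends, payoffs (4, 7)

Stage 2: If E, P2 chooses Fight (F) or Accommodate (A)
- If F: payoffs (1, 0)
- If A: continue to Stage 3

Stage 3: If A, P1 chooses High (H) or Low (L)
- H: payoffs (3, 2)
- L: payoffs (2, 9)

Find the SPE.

SPE: (O, A, H); Outcome (4, 7)

Work:
Stage 3: P1 chooses H (3 vs 2)
Stage 2: P2: F->0, A->2 (anticipating H). Choose A
Stage 1: P1: O->4, E->3 (anticipating A, H). Choose O
SPE path: O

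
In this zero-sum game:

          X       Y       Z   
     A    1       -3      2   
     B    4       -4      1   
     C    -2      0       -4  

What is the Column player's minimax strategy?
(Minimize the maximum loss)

Column should play Y, value = 0

Work:
Column player minimizes Row's maximum payoff:
Column X: max payoff to Row = 4
Column Y: max payoff to Row = 0
Column Z: max payoff to Row = 2
Minimum is 0, achieved by column Y.
Minimax strategy: Y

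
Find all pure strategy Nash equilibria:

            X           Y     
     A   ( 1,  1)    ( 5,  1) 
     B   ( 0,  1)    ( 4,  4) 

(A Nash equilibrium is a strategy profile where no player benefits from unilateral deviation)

Nash equilibrium: (A, X), (A, Y)

Work:
Best responses:
  P1 vs X: payoffs [1, 0] → best response A (payoff 1)
  P1 vs Y: payoffs [5, 4] → best response A (payoff 5)
  P2 vs A: payoffs [1, 1] → best response X/Y (payoff 1)
  P2 vs B: payoffs [1, 4] → best response Y (payoff 4)
Mutual best responses: (A,X), (A,Y) → Nash equilibria.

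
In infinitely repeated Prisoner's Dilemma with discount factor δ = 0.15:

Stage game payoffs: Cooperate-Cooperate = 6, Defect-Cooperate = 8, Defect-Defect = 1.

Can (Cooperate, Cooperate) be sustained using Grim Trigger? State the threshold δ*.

δ* = 0.2857; since δ = 0.15 < 0.2857, cooperation cannot be sustained

Work:
For Grim Trigger:
Cooperate forever: 6/(1-δ)
Defect then punished: 8 + 1·δ/(1-δ)
Need: 6/(1-δ) ≥ 8 + 1·δ/(1-δ)
Solving: δ ≥ (T-R)/(T-P) = (8-6)/(8-1) = 0.2857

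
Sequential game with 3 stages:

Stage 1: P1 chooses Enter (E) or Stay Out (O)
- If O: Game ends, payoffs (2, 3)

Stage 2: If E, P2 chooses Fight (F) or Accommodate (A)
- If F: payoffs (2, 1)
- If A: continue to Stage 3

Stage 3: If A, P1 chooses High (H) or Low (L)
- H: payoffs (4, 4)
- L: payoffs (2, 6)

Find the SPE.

SPE: (E, A, H); Outcome (4, 4)

Work:
Stage 3: P1 chooses H (4 vs 2)
Stage 2: P2: F->1, A->4 (anticipating H). Choose A
Stage 1: P1: O->2, E->4 (anticipating A, H). Choose E
SPE path: E -> A -> H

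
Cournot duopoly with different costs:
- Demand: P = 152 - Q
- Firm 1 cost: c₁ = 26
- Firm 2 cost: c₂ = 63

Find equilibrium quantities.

q₁* = 54.33, q₂* = 17.33

Work:
Reaction: q₁ = (152 - 26 - q₂)/2
Reaction: q₂ = (152 - 63 - q₁)/2
Solve simultaneously:
q₁* = (152 - 2×26 + 63)/3 = 54.33
q₂* = (152 - 2×63 + 26)/3 = 17.33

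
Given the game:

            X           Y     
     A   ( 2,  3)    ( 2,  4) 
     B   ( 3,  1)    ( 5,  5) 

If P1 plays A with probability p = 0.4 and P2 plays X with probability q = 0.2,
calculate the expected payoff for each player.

E[P1] = 3.56, E[P2] = 4.04

Work:
E[P1] = p·q·π₁(A,X) + p·(1-q)·π₁(A,Y) + (1-p)·q·π₁(B,X) + (1-p)·(1-q)·π₁(B,Y)
= 0.4·0.2·2 + 0.4·0.8·2 + 0.6·0.2·3 + 0.6·0.8·5
= 3.56

E[P2] = 4.04 (similar calculation)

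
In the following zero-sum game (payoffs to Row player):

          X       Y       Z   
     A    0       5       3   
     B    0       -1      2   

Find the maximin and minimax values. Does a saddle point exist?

Maximin = 0, Minimax = 0, Saddle: True

Work:
Row minimums: [0, -1] → maximin = 0
Column maximums: [0, 5, 3] → minimax = 0
Saddle point exists! Game value = 0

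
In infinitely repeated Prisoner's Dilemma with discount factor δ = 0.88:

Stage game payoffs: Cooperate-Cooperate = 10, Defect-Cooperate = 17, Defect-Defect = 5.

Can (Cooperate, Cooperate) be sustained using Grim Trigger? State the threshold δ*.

δ* = 0.5833; since δ = 0.88 ≥ 0.5833, cooperation can be sustained

Work:
For Grim Trigger:
Cooperate forever: 10/(1-δ)
Defect then punished: 17 + 5·δ/(1-δ)
Need: 10/(1-δ) ≥ 17 + 5·δ/(1-δ)
Solving: δ ≥ (T-R)/(T-P) = (17-10)/(17-5) = 0.5833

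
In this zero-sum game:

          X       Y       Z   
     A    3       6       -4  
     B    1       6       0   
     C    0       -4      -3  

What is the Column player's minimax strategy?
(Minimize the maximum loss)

Column should play Z, value = 0

Work:
Column player minimizes Row's maximum payoff:
Column X: max payoff to Row = 3
Column Y: max payoff to Row = 6
Column Z: max payoff to Row = 0
Minimum is 0, achieved by column Z.
Minimax strategy: Z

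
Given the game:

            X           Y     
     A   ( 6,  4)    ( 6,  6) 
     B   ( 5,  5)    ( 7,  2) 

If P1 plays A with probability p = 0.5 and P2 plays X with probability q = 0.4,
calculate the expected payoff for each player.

E[P1] = 6.1, E[P2] = 4.2

Work:
E[P1] = p·q·π₁(A,X) + p·(1-q)·π₁(A,Y) + (1-p)·q·π₁(B,X) + (1-p)·(1-q)·π₁(B,Y)
= 0.5·0.4·6 + 0.5·0.6·6 + 0.5·0.4·5 + 0.5·0.6·7
= 6.1

E[P2] = 4.2 (similar calculation)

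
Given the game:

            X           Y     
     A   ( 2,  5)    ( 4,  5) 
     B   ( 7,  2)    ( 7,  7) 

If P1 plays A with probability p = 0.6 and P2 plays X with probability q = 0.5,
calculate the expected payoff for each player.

E[P1] = 4.6, E[P2] = 4.8

Work:
E[P1] = p·q·π₁(A,X) + p·(1-q)·π₁(A,Y) + (1-p)·q·π₁(B,X) + (1-p)·(1-q)·π₁(B,Y)
= 0.6·0.5·2 + 0.6·0.5·4 + 0.4·0.5·7 + 0.4·0.5·7
= 4.6

E[P2] = 4.8 (similar calculation)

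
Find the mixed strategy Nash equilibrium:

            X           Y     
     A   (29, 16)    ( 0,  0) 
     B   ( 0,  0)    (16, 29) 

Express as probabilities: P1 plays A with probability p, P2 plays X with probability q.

p = 0.6444, q = 0.3556

Work:
Find probabilities that make opponent indifferent:
P2 chooses q to make P1 indifferent between A and B
P1 chooses p to make P2 indifferent between X and Y
Mixed NE: P1 plays (A: 0.6444, B: 0.3556), P2 plays (X: 0.3556, Y: 0.6444)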